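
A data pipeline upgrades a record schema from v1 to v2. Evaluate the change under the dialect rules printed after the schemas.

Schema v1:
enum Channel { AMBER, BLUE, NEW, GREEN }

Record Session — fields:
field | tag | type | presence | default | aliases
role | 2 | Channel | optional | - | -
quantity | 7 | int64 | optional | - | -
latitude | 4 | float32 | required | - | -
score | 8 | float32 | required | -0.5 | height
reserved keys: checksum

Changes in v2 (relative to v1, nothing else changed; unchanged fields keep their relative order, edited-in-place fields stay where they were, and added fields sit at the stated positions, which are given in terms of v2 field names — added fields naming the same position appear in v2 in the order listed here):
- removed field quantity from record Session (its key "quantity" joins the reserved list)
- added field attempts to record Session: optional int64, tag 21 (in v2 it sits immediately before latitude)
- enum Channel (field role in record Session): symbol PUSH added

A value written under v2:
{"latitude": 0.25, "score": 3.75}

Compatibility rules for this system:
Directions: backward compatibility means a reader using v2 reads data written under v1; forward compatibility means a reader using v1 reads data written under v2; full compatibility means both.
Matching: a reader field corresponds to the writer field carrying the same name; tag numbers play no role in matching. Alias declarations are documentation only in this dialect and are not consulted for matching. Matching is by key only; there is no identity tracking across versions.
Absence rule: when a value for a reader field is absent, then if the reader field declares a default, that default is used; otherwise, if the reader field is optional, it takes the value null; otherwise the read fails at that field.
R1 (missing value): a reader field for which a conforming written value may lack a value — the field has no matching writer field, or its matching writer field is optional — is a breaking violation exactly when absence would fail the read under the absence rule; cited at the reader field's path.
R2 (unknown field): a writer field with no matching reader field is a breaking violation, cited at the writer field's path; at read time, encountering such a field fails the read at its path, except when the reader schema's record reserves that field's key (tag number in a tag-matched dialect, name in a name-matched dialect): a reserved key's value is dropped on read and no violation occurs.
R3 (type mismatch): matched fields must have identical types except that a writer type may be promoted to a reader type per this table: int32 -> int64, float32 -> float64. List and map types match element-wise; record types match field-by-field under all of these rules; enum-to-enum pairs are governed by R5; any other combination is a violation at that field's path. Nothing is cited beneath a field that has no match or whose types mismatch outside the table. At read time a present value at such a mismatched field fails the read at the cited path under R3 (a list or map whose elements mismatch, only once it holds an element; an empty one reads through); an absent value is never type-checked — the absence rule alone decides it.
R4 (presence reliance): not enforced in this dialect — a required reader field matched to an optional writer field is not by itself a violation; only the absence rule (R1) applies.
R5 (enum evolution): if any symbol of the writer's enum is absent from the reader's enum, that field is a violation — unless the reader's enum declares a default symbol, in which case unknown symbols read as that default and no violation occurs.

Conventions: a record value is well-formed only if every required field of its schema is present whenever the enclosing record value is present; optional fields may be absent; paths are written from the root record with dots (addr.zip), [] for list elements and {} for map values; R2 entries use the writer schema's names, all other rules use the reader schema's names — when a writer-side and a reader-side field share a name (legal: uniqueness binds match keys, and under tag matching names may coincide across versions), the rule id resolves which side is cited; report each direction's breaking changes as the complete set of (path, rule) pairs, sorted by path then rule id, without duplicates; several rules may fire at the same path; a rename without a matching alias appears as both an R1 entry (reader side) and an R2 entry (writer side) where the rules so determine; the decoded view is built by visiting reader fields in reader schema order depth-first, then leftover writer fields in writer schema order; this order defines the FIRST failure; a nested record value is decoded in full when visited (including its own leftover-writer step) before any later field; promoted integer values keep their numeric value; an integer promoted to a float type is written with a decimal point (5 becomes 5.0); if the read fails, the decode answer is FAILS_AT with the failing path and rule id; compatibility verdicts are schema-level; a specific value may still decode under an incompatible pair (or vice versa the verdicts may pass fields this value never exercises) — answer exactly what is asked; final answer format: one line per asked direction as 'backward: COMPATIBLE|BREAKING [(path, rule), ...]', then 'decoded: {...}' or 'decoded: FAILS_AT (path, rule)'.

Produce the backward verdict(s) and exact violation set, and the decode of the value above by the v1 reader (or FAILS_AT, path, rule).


in Session below, arrows point writer -> reader
checking backward for Session: reader v2 against writer v1:
  Channel -> Channel, writer optional: role aligns to role
  attempts: no writer match
  float32 -> float32, writer required: latitude aligns to latitude
  float32 -> float32, writer required: score aligns to score
  leftover writer field: quantity
  => no violations; backward on Session: COMPATIBLE
decode walk for Session under reader schema v1:
  role := null (missing; optional => null)
  quantity := null (missing; optional => null)
  latitude := 0.25
  score := 3.75
  => decoded: {"role": null, "quantity": null, "latitude": 0.25, "score": 3.75}
checking off the Session differences that do not matter here:
  removed field quantity from record Session (its key "quantity" joins the reserved list) -> no rule fires on it in Session's dialect; the asked verdict holds
  added field attempts to record Session: optional int64, tag 21 (in v2 it sits immediately before latitude) -> matters only for Session's forward compatibility — outside the asked direction
  enum Channel (field role in record Session): symbol PUSH added -> matters only for Session's forward compatibility — outside the asked direction

backward: COMPATIBLE []; decoded: {"role": null, "quantity": null, "latitude": 0.25, "score": 3.75}


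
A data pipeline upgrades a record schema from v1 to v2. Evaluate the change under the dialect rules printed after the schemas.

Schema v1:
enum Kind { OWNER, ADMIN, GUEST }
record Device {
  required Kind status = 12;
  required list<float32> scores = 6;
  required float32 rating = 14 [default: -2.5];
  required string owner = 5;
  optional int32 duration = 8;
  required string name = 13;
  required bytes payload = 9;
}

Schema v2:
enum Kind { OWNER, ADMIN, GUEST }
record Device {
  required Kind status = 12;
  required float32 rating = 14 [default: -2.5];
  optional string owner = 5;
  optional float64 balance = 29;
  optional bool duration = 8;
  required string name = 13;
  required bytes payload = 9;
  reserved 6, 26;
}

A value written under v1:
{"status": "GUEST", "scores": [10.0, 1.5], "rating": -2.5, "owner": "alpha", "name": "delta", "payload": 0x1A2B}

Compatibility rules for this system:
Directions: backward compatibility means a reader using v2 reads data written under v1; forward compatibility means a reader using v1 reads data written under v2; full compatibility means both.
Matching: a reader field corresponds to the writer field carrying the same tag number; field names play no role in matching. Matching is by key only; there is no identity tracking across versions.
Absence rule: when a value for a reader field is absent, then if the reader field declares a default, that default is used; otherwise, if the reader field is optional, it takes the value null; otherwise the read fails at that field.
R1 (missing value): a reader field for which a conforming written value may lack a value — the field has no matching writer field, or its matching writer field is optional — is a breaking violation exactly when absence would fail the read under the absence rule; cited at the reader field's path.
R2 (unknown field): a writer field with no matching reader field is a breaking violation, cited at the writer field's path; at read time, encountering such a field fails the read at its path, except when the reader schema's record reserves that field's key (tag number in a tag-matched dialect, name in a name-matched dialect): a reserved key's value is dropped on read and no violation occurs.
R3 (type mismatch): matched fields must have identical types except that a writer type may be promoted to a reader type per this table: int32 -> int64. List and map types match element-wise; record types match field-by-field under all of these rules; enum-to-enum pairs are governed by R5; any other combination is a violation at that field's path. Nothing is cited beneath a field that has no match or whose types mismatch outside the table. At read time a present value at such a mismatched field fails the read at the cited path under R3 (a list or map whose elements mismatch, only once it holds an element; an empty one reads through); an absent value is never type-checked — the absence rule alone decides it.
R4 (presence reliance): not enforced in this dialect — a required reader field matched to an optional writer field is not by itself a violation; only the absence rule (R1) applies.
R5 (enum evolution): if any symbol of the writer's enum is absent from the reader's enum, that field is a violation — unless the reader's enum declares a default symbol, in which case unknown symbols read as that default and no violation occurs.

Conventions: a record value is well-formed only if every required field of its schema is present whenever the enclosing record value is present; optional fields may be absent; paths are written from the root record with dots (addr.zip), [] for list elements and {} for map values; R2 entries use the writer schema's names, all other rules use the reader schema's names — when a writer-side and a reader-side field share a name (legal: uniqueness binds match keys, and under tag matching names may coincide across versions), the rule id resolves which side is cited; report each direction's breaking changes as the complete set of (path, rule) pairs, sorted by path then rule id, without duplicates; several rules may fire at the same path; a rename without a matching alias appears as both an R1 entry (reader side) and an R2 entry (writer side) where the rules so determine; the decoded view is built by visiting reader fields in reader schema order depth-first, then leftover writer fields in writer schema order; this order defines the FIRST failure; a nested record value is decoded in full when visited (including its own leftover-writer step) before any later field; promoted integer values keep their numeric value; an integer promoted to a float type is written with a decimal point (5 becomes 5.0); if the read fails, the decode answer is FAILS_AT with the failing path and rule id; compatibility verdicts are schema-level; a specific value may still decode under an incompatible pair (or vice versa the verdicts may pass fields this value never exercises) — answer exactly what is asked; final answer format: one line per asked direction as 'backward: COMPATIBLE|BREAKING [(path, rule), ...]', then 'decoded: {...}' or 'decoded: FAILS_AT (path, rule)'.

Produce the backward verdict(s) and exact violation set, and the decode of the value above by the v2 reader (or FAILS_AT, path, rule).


each type pair in Device: writer, then reader
checking backward for Device: reader v2 against writer v1:
  Kind -> Kind, writer required: status aligns to status
  float32 -> float32, writer required: rating aligns to rating
  string -> string, writer required: owner aligns to owner
  balance: no writer-side match
  int32 -> bool, writer optional: duration aligns to duration
  string -> string, writer required: name aligns to name
  bytes -> bytes, writer required: payload aligns to payload
  scores (writer side), unknown to reader
  violation R3 at duration
  => backward verdict for Device: BREAKING, 1 violation(s)
decode (reader v2):
  status := "GUEST"
  rating := -2.5
  owner := "alpha"
  balance := null (not supplied -> null)
  duration := null (not supplied -> null)
  name := "delta"
  payload := 0x1A2B
  writer scores: reserved -> dropped
  => decoded: {"status": "GUEST", "rating": -2.5, "owner": "alpha", "balance": null, "duration": null, "name": "delta", "payload": 0x1A2B}
the rest of the Device diff is inert for this question:
  field owner in record Device: required changed to optional -> its effect on Device is confined to the forward direction, not asked

backward: BREAKING [(duration, R3)]; decoded: {"status": "GUEST", "rating": -2.5, "owner": "alpha", "balance": null, "duration": null, "name": "delta", "payload": 0x1A2B}


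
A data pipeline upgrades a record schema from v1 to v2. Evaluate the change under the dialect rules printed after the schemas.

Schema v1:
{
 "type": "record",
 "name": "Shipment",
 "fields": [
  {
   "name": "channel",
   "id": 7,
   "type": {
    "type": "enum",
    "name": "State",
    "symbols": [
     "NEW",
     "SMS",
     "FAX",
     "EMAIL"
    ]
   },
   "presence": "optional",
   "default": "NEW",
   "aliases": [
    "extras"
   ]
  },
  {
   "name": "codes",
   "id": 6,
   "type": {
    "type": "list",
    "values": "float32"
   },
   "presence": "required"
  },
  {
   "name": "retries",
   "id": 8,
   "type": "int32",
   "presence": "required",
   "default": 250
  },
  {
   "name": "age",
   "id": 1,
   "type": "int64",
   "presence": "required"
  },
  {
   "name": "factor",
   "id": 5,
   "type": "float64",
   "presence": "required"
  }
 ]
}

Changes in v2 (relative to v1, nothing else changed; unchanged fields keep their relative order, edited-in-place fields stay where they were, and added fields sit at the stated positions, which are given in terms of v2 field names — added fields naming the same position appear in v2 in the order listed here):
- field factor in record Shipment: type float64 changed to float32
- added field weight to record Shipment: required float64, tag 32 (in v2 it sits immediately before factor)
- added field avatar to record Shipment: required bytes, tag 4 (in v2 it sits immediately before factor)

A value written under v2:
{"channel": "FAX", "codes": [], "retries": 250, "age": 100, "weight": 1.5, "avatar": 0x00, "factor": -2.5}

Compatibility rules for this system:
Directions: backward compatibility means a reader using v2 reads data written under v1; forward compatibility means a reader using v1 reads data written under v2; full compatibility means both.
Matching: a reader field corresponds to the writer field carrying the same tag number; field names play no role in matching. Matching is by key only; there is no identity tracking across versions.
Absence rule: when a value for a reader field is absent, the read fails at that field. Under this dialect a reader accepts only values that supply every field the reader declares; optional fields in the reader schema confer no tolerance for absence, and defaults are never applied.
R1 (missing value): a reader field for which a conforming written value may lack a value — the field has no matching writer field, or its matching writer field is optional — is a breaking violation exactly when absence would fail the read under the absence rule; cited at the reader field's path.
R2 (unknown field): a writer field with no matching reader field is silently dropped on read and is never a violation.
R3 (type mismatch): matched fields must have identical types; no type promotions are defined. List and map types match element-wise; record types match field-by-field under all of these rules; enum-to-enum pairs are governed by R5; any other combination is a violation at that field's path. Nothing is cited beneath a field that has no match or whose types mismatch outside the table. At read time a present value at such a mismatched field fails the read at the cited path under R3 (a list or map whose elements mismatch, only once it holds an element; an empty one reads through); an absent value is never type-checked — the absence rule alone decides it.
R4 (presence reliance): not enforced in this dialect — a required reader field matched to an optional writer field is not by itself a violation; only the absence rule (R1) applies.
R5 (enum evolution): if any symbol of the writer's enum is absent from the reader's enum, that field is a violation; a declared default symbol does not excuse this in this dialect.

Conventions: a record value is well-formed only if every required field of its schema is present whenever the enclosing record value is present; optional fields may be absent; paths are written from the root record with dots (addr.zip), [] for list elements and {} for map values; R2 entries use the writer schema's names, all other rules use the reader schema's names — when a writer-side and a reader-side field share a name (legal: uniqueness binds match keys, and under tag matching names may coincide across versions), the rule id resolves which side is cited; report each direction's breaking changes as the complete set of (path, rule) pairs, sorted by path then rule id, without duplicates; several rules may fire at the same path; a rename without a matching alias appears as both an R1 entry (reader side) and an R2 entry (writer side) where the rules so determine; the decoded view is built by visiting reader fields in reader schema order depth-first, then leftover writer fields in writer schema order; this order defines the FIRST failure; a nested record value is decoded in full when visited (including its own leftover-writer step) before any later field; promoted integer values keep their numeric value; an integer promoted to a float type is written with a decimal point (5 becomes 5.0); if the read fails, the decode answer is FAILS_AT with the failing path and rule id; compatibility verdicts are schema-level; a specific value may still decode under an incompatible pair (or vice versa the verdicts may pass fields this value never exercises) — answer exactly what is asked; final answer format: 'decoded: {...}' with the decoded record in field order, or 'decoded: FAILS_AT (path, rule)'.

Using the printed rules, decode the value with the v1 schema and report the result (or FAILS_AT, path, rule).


decoded: FAILS_AT (factor, R3)

arrows below run writer -> reader for Shipment
migrating the Shipment value to v1:
  channel := "FAX"
  codes := []
  retries := 250
  age := 100
  read fails at factor under R3
  => FAILS_AT (factor, R3)
checking off the Shipment differences that do not matter here:
  added field weight to record Shipment: required float64, tag 32 (in v2 it sits immediately before factor) -> matters for Shipment compatibility verdicts, not for this value's decode
  added field avatar to record Shipment: required bytes, tag 4 (in v2 it sits immediately before factor) -> matters for Shipment compatibility verdicts, not for this value's decode


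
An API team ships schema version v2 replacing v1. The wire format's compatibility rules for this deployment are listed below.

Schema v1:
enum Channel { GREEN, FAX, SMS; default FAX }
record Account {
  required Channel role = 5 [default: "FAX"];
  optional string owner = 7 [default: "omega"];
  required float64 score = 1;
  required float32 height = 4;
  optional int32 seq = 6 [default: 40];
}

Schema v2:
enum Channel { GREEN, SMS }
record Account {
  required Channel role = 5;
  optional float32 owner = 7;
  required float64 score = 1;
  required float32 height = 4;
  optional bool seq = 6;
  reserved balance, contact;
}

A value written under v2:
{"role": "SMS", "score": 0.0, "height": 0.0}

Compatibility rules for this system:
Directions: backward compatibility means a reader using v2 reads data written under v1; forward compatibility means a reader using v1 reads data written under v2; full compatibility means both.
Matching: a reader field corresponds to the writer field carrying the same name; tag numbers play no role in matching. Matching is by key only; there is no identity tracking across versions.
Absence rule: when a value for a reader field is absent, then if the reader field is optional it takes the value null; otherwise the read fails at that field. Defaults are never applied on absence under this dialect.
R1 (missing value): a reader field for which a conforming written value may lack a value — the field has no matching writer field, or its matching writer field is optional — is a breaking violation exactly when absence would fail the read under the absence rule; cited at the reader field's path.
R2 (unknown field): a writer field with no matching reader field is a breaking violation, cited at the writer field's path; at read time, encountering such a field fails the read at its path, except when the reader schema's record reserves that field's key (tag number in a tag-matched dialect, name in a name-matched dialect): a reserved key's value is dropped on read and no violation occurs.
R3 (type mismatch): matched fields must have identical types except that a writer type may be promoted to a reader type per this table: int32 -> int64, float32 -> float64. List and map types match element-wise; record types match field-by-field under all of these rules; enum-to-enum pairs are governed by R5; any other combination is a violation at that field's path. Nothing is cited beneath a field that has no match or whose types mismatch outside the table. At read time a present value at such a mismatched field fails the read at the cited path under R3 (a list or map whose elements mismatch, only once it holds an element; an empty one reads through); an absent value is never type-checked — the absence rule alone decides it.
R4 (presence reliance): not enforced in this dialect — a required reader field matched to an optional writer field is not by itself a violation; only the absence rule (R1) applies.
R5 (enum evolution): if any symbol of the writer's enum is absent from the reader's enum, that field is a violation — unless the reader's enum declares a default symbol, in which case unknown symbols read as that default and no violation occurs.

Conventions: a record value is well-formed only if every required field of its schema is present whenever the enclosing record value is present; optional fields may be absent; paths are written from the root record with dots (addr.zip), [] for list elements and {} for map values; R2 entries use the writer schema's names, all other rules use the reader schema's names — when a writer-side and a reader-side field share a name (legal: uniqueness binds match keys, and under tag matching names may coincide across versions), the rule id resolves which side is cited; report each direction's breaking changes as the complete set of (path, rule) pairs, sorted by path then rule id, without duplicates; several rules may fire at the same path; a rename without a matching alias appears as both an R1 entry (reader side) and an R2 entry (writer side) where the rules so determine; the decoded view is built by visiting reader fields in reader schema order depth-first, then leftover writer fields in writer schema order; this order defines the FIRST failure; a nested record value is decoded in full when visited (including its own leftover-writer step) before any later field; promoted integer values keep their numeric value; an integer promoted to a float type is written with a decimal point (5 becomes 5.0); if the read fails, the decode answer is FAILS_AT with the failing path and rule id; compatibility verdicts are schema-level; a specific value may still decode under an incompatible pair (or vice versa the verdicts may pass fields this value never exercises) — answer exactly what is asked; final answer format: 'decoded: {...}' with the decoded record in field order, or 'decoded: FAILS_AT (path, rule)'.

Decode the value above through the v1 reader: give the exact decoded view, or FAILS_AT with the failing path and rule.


decoded: {"role": "SMS", "owner": null, "score": 0.0, "height": 0.0, "seq": null}

in Account below, arrows point writer -> reader
decoding the Account value with the v1 reader:
  role := "SMS"
  owner := null (absent, optional -> null)
  score := 0.0
  height := 0.0
  seq := null (absent, optional -> null)
  => decoded: {"role": "SMS", "owner": null, "score": 0.0, "height": 0.0, "seq": null}
the rest of the Account diff is inert for this question:
  enum Channel (field role in record Account): symbol FAX removed (it was the default; the default is cleared) (the field default referencing it is cleared) -> matters for Account compatibility verdicts, not for this value's decode
  field seq in record Account: type int32 changed to bool (its default is dropped) -> matters for Account compatibility verdicts, not for this value's decode
  field owner in record Account: type string changed to float32 (its default is dropped) -> matters for Account compatibility verdicts, not for this value's decode


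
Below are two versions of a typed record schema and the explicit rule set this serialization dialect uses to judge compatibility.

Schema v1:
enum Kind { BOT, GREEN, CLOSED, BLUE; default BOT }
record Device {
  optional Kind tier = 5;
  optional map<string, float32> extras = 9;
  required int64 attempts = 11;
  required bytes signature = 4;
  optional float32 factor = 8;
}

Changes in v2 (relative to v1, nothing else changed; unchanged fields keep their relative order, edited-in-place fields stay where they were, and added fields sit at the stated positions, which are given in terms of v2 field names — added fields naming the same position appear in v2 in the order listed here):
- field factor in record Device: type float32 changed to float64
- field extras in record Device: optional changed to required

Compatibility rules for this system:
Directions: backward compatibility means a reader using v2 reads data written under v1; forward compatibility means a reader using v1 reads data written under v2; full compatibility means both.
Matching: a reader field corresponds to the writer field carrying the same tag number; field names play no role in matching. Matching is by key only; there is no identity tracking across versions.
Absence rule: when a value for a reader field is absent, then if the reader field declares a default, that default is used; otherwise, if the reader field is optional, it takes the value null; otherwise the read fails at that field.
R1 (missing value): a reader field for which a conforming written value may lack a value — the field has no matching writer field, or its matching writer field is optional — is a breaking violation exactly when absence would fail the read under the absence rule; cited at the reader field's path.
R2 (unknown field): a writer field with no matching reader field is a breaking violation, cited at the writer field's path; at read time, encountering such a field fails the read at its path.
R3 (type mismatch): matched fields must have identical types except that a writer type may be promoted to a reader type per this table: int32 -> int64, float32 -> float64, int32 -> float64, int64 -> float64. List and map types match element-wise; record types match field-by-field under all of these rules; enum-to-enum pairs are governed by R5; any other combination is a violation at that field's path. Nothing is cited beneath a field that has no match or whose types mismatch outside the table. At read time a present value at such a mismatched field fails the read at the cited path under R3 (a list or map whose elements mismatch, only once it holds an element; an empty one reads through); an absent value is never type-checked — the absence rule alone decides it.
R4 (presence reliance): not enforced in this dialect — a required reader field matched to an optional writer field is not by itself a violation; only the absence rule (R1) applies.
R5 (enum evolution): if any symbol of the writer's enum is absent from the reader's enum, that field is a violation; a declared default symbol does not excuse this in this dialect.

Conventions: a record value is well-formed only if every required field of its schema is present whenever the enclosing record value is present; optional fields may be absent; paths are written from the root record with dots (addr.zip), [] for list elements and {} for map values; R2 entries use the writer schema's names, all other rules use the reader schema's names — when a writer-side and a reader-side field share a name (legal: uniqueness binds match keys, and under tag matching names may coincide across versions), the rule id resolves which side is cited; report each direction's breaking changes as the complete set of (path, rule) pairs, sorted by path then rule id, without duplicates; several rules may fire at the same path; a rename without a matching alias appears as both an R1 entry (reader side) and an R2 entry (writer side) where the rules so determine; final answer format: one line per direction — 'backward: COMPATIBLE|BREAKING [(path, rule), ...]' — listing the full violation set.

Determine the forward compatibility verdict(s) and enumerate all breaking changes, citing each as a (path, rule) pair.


forward: BREAKING [(factor, R3)]

each type pair in Device: writer, then reader
forward analysis of Device with v1 as reader and v2 as writer:
  tier <- tier (Kind -> Kind, writer optional)
  extras <- extras (map<string, float32> -> map<string, float32>, writer required)
  attempts <- attempts (int64 -> int64, writer required)
  signature <- signature (bytes -> bytes, writer required)
  factor <- factor (float64 -> float32, writer optional)
  violation R3 at factor
  => forward: BREAKING (1)
diffs on Device not affecting the asked answer:
  field extras in record Device: optional changed to required -> matters only for Device's backward compatibility — outside the asked direction


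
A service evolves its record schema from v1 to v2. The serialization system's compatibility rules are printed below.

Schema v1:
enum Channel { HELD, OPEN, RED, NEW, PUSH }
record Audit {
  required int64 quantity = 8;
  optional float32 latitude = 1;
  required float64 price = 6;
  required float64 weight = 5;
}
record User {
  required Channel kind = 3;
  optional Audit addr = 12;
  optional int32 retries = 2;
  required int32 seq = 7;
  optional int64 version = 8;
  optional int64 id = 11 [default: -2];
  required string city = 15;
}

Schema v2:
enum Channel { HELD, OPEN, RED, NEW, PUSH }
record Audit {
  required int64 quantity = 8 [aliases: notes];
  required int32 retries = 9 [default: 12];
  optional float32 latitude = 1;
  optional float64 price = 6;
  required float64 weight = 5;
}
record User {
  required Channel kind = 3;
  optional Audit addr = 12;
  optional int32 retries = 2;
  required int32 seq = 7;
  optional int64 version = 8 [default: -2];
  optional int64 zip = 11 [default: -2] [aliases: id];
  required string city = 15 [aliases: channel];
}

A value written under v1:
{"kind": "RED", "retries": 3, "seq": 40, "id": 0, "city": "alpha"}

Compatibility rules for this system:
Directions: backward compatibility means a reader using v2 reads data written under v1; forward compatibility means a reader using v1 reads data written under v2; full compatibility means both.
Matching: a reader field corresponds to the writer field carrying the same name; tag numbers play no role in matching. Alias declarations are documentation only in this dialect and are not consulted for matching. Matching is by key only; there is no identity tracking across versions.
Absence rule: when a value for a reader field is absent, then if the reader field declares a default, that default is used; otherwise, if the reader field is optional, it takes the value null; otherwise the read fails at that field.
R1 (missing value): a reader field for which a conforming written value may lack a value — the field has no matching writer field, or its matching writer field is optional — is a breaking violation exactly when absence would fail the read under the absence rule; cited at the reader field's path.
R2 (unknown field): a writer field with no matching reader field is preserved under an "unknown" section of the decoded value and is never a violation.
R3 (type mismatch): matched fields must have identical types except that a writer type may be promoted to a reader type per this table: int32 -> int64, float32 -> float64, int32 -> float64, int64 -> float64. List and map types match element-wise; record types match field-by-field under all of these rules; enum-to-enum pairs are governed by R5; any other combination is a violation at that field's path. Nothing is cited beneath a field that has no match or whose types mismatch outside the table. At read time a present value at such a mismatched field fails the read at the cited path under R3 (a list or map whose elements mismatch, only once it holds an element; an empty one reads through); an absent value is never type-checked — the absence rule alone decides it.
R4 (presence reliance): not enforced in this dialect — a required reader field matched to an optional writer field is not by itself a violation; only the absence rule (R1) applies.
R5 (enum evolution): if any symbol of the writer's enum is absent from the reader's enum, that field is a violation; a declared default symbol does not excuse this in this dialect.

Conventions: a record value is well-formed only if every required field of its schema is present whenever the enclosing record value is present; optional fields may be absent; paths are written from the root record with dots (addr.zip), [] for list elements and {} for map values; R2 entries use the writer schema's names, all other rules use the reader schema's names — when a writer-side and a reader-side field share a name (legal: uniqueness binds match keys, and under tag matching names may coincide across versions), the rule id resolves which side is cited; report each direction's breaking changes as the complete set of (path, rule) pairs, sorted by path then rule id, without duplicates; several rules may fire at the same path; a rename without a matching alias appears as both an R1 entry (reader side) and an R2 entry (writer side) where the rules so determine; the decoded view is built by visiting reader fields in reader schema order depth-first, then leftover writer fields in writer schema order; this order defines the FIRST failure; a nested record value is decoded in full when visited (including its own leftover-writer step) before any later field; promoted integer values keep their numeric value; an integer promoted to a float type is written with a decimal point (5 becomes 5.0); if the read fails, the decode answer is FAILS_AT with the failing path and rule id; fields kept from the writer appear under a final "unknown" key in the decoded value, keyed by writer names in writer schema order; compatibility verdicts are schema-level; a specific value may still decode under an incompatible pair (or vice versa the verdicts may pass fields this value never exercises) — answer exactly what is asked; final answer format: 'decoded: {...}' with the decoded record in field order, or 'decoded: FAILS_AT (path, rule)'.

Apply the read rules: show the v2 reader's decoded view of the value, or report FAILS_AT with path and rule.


the writer's type comes first in each User pair
migrating the User value to v2:
  kind := "RED"
  addr := null (absent, optional -> null)
  retries := 3
  seq := 40
  version := -2 (absent -> default)
  zip := -2 (absent -> default)
  city := "alpha"
  writer id: kept under "unknown"
  => decoded: {"kind": "RED", "addr": null, "retries": 3, "seq": 40, "version": -2, "zip": -2, "city": "alpha", "unknown": {"id": 0}}
the other User changes do not affect what is asked:
  field price in record Audit: required changed to optional -> changes User's schema-level verdicts only — the decode of this value is the same
  added field retries to record Audit: required int32, tag 9, default 12 (in v2 it sits immediately before latitude) -> fires no rule on User under this dialect and leaves the result unchanged

decoded: {"kind": "RED", "addr": null, "retries": 3, "seq": 40, "version": -2, "zip": -2, "city": "alpha", "unknown": {"id": 0}}


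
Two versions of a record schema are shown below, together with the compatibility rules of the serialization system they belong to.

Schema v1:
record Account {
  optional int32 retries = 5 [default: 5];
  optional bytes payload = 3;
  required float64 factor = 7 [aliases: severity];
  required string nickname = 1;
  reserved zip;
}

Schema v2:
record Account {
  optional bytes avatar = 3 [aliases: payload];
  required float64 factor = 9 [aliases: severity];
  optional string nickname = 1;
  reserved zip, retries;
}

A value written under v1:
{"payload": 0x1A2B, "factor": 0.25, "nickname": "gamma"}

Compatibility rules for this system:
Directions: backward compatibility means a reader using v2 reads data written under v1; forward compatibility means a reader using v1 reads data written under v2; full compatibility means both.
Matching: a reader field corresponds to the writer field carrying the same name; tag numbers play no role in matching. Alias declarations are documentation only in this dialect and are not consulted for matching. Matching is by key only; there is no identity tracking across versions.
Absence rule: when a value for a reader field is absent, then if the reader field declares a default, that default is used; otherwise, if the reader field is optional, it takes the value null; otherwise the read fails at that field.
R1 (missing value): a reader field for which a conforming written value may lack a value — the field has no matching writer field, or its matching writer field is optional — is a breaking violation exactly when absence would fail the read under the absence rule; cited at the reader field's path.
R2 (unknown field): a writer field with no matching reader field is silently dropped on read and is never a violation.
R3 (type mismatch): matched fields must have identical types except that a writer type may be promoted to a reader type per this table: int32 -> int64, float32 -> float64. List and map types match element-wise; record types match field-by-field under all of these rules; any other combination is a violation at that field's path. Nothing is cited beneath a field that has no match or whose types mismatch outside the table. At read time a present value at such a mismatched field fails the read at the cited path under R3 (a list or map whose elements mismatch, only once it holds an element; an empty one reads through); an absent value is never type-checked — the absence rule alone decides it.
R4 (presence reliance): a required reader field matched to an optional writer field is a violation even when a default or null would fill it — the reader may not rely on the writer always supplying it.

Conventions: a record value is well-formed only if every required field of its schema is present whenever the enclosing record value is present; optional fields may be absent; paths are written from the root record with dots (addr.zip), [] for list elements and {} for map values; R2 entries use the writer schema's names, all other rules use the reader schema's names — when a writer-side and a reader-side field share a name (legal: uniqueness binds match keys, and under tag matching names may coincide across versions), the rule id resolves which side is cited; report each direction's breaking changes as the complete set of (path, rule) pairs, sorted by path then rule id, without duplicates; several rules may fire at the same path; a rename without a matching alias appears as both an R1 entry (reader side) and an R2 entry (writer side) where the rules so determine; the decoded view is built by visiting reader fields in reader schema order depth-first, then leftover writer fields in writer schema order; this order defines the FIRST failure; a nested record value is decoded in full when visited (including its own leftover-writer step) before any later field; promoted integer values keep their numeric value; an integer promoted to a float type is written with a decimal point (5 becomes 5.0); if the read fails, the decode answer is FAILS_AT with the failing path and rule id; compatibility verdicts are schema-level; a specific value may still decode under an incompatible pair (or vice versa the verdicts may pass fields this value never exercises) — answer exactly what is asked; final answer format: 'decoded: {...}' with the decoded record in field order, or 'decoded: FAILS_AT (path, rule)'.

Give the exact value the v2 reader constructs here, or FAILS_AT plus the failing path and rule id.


decoded: {"avatar": null, "factor": 0.25, "nickname": "gamma"}

the writer's type comes first in each Account pair
decode (reader v2):
  avatar := null (absent, optional -> null)
  factor := 0.25
  nickname := "gamma"
  writer payload: unknown -> dropped
  => decoded: {"avatar": null, "factor": 0.25, "nickname": "gamma"}
ruling out the remaining Account differences:
  field nickname in record Account: required changed to optional -> schema-level compatibility only; this Account value's decode is unchanged
  field factor in record Account: tag 7 changed to 9 -> triggers nothing under the printed rules; the Account answer is the same either way
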